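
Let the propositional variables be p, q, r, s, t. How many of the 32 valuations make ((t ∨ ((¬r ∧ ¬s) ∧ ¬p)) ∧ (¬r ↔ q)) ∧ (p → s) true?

Initial set: {(((t ∨ ((¬r ∧ ¬s) ∧ ¬p)) ∧ (¬r ↔ q)) ∧ (p → s))}.
(((t ∨ ((¬r ∧ ¬s) ∧ ¬p)) ∧ (¬r ↔ q)) ∧ (p → s)): α-rule — add ((t ∨ ((¬r ∧ ¬s) ∧ ¬p)) ∧ (¬r ↔ q)), (p → s).
((t ∨ ((¬r ∧ ¬s) ∧ ¬p)) ∧ (¬r ↔ q)): α-rule — add (t ∨ ((¬r ∧ ¬s) ∧ ¬p)), (¬r ↔ q).
(p → s): β-rule — branch into ¬p  //  s.
  branch 1 (add ¬p):
    (t ∨ ((¬r ∧ ¬s) ∧ ¬p)): β-rule — branch into t  //  ((¬r ∧ ¬s) ∧ ¬p).
      branch 1.1 (add t):
        (¬r ↔ q): β-rule — branch into ¬r, q  //  ¬¬r, ¬q.
          branch 1.1.1 (add ¬r, q):
            ○ open, literals {p=F, q=T, r=F, t=T}.
          branch 1.1.2 (add ¬¬r, ¬q):
            ○ open, literals {p=F, q=F, r=T, t=T}.
      branch 1.2 (add ((¬r ∧ ¬s) ∧ ¬p)):
        ((¬r ∧ ¬s) ∧ ¬p): α-rule — add (¬r ∧ ¬s), ¬p.
        (¬r ∧ ¬s): α-rule — add ¬r, ¬s.
        (¬r ↔ q): β-rule — branch into ¬r, q  //  ¬¬r, ¬q.
          branch 1.2.1 (add ¬r, q):
            ○ open, literals {p=F, q=T, r=F, s=F}.
          branch 1.2.2 (add ¬¬r, ¬q):
            × closes — contains both r and ¬r.
  branch 2 (add s):
    (t ∨ ((¬r ∧ ¬s) ∧ ¬p)): β-rule — branch into t  //  ((¬r ∧ ¬s) ∧ ¬p).
      branch 2.1 (add t):
        (¬r ↔ q): β-rule — branch into ¬r, q  //  ¬¬r, ¬q.
          branch 2.1.1 (add ¬r, q):
            ○ open, literals {q=T, r=F, s=T, t=T}.
          branch 2.1.2 (add ¬¬r, ¬q):
            ○ open, literals {q=F, r=T, s=T, t=T}.
      branch 2.2 (add ((¬r ∧ ¬s) ∧ ¬p)):
        ((¬r ∧ ¬s) ∧ ¬p): α-rule — add (¬r ∧ ¬s), ¬p.
        (¬r ∧ ¬s): α-rule — add ¬r, ¬s.
        × closes — contains both s and ¬s.
2 branches closed, 5 open.
Each open branch fixes some atoms; the unmentioned ones are free. Counting distinct full assignments: branch {p=F, q=T, r=F, t=T} (s) contributes 2 new; branch {p=F, q=F, r=T, t=T} (s) contributes 2 new; branch {p=F, q=T, r=F, s=F} (t) contributes 1 new; branch {q=T, r=F, s=T, t=T} (p) contributes 1 new; branch {q=F, r=T, s=T, t=T} (p) contributes 1 new. Total: 7.

7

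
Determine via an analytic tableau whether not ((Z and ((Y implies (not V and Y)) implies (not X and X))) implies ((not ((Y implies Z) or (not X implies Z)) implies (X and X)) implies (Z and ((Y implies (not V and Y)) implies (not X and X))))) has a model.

Initial set: {not ((Z and ((Y implies (not V and Y)) implies (not X and X))) implies ((not ((Y implies Z) or (not X implies Z)) implies (X and X)) implies (Z and ((Y implies (not V and Y)) implies (not X and X)))))}.
not ((Z and ((Y implies (not V and Y)) implies (not X and X))) implies ((not ((Y implies Z) or (not X implies Z)) implies (X and X)) implies (Z and ((Y implies (not V and Y)) implies (not X and X))))): α-rule — add (Z and ((Y implies (not V and Y)) implies (not X and X))), not ((not ((Y implies Z) or (not X implies Z)) implies (X and X)) implies (Z and ((Y implies (not V and Y)) implies (not X and X)))).
(Z and ((Y implies (not V and Y)) implies (not X and X))): α-rule — add Z, ((Y implies (not V and Y)) implies (not X and X)).
not ((not ((Y implies Z) or (not X implies Z)) implies (X and X)) implies (Z and ((Y implies (not V and Y)) implies (not X and X)))): α-rule — add (not ((Y implies Z) or (not X implies Z)) implies (X and X)), not (Z and ((Y implies (not V and Y)) implies (not X and X))).
((Y implies (not V and Y)) implies (not X and X)): β-rule — branch into not (Y implies (not V and Y))  //  (not X and X).
  branch 1 (add not (Y implies (not V and Y))):
    not (Y implies (not V and Y)): α-rule — add Y, not (not V and Y).
    (not ((Y implies Z) or (not X implies Z)) implies (X and X)): β-rule — branch into not not ((Y implies Z) or (not X implies Z))  //  (X and X).
      branch 1.1 (add not not ((Y implies Z) or (not X implies Z))):
        not (Z and ((Y implies (not V and Y)) implies (not X and X))): β-rule — branch into not Z  //  not ((Y implies (not V and Y)) implies (not X and X)).
          branch 1.1.1 (add not Z):
            × closes — contains both Z and not Z.
          branch 1.1.2 (add not ((Y implies (not V and Y)) implies (not X and X))):
            not ((Y implies (not V and Y)) implies (not X and X)): α-rule — add (Y implies (not V and Y)), not (not X and X).
            not (not V and Y): β-rule — branch into not not V  //  not Y.
              branch 1.1.2.1 (add not not V):
                not not ((Y implies Z) or (not X implies Z)): β-rule — branch into (Y implies Z)  //  (not X implies Z).
                  branch 1.1.2.1.1 (add (Y implies Z)):
                    (Y implies (not V and Y)): β-rule — branch into not Y  //  (not V and Y).
                      branch 1.1.2.1.1.1 (add not Y):
                        × closes — contains both Y and not Y.
                      branch 1.1.2.1.1.2 (add (not V and Y)):
                        (not V and Y): α-rule — add not V, Y.
                        × closes — contains both V and not V.
                  branch 1.1.2.1.2 (add (not X implies Z)):
                    (Y implies (not V and Y)): β-rule — branch into not Y  //  (not V and Y).
                      branch 1.1.2.1.2.1 (add not Y):
                        × closes — contains both Y and not Y.
                      branch 1.1.2.1.2.2 (add (not V and Y)):
                        (not V and Y): α-rule — add not V, Y.
                        × closes — contains both V and not V.
              branch 1.1.2.2 (add not Y):
                × closes — contains both Y and not Y.
      branch 1.2 (add (X and X)):
        (X and X): α-rule — add X, X.
        not (Z and ((Y implies (not V and Y)) implies (not X and X))): β-rule — branch into not Z  //  not ((Y implies (not V and Y)) implies (not X and X)).
          branch 1.2.1 (add not Z):
            × closes — contains both Z and not Z.
          branch 1.2.2 (add not ((Y implies (not V and Y)) implies (not X and X))):
            not ((Y implies (not V and Y)) implies (not X and X)): α-rule — add (Y implies (not V and Y)), not (not X and X).
            not (not V and Y): β-rule — branch into not not V  //  not Y.
              branch 1.2.2.1 (add not not V):
                (Y implies (not V and Y)): β-rule — branch into not Y  //  (not V and Y).
                  branch 1.2.2.1.1 (add not Y):
                    × closes — contains both Y and not Y.
                  branch 1.2.2.1.2 (add (not V and Y)):
                    (not V and Y): α-rule — add not V, Y.
                    × closes — contains both V and not V.
              branch 1.2.2.2 (add not Y):
                × closes — contains both Y and not Y.
  branch 2 (add (not X and X)):
    (not X and X): α-rule — add not X, X.
    × closes — contains both X and not X.
All 11 branches close.
Every branch closed; the formula is unsatisfiable.

Unsatisfiable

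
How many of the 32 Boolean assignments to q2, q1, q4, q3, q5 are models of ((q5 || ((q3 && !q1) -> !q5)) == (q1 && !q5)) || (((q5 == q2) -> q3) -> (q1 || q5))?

26

Initial set: {(((q5 || ((q3 && !q1) -> !q5)) == (q1 && !q5)) || (((q5 == q2) -> q3) -> (q1 || q5)))}.
(((q5 || ((q3 && !q1) -> !q5)) == (q1 && !q5)) || (((q5 == q2) -> q3) -> (q1 || q5))): β-rule — branch into ((q5 || ((q3 && !q1) -> !q5)) == (q1 && !q5))  //  (((q5 == q2) -> q3) -> (q1 || q5)).
  branch 1 (add ((q5 || ((q3 && !q1) -> !q5)) == (q1 && !q5))):
    ((q5 || ((q3 && !q1) -> !q5)) == (q1 && !q5)): β-rule — branch into (q5 || ((q3 && !q1) -> !q5)), (q1 && !q5)  //  !(q5 || ((q3 && !q1) -> !q5)), !(q1 && !q5).
      branch 1.1 (add (q5 || ((q3 && !q1) -> !q5)), (q1 && !q5)):
        (q1 && !q5): α-rule — add q1, !q5.
        (q5 || ((q3 && !q1) -> !q5)): β-rule — branch into q5  //  ((q3 && !q1) -> !q5).
          branch 1.1.1 (add q5):
            × closes — contains both q5 and !q5.
          branch 1.1.2 (add ((q3 && !q1) -> !q5)):
            ((q3 && !q1) -> !q5): β-rule — branch into !(q3 && !q1)  //  !q5.
              branch 1.1.2.1 (add !(q3 && !q1)):
                !(q3 && !q1): β-rule — branch into !q3  //  !!q1.
                  branch 1.1.2.1.1 (add !q3):
                    ○ open, literals {q1=true, q3=false, q5=false}.
                  branch 1.1.2.1.2 (add !!q1):
                    ○ open, literals {q1=true, q5=false}.
              branch 1.1.2.2 (add !q5):
                ○ open, literals {q1=true, q5=false}.
      branch 1.2 (add !(q5 || ((q3 && !q1) -> !q5)), !(q1 && !q5)):
        !(q5 || ((q3 && !q1) -> !q5)): α-rule — add !q5, !((q3 && !q1) -> !q5).
        !((q3 && !q1) -> !q5): α-rule — add (q3 && !q1), !!q5.
        × closes — contains both q5 and !q5.
  branch 2 (add (((q5 == q2) -> q3) -> (q1 || q5))):
    (((q5 == q2) -> q3) -> (q1 || q5)): β-rule — branch into !((q5 == q2) -> q3)  //  (q1 || q5).
      branch 2.1 (add !((q5 == q2) -> q3)):
        !((q5 == q2) -> q3): α-rule — add (q5 == q2), !q3.
        (q5 == q2): β-rule — branch into q5, q2  //  !q5, !q2.
          branch 2.1.1 (add q5, q2):
            ○ open, literals {q2=true, q3=false, q5=true}.
          branch 2.1.2 (add !q5, !q2):
            ○ open, literals {q2=false, q3=false, q5=false}.
      branch 2.2 (add (q1 || q5)):
        (q1 || q5): β-rule — branch into q1  //  q5.
          branch 2.2.1 (add q1):
            ○ open, literals {q1=true}.
          branch 2.2.2 (add q5):
            ○ open, literals {q5=true}.
2 branches closed, 7 open.
Each open branch fixes some atoms; the unmentioned ones are free. Counting distinct full assignments: branch {q1=true, q3=false, q5=false} (q2, q4) contributes 4 new; branch {q1=true, q5=false} (q2, q4, q3) contributes 4 new; branch {q1=true, q5=false} (q2, q4, q3) contributes 0 new; branch {q2=true, q3=false, q5=true} (q1, q4) contributes 4 new; branch {q2=false, q3=false, q5=false} (q1, q4) contributes 2 new; branch {q1=true} (q2, q4, q3, q5) contributes 6 new; branch {q5=true} (q2, q1, q4, q3) contributes 6 new. Total: 26.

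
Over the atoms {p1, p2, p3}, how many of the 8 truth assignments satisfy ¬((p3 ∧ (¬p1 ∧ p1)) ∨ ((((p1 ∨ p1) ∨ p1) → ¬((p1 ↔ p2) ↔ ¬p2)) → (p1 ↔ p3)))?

Initial set: {¬((p3 ∧ (¬p1 ∧ p1)) ∨ ((((p1 ∨ p1) ∨ p1) → ¬((p1 ↔ p2) ↔ ¬p2)) → (p1 ↔ p3)))}.
¬((p3 ∧ (¬p1 ∧ p1)) ∨ ((((p1 ∨ p1) ∨ p1) → ¬((p1 ↔ p2) ↔ ¬p2)) → (p1 ↔ p3))): α-rule — add ¬(p3 ∧ (¬p1 ∧ p1)), ¬((((p1 ∨ p1) ∨ p1) → ¬((p1 ↔ p2) ↔ ¬p2)) → (p1 ↔ p3)).
¬((((p1 ∨ p1) ∨ p1) → ¬((p1 ↔ p2) ↔ ¬p2)) → (p1 ↔ p3)): α-rule — add (((p1 ∨ p1) ∨ p1) → ¬((p1 ↔ p2) ↔ ¬p2)), ¬(p1 ↔ p3).
¬(p3 ∧ (¬p1 ∧ p1)): β-rule — branch into ¬p3  //  ¬(¬p1 ∧ p1).
  branch 1 (add ¬p3):
    (((p1 ∨ p1) ∨ p1) → ¬((p1 ↔ p2) ↔ ¬p2)): β-rule — branch into ¬((p1 ∨ p1) ∨ p1)  //  ¬((p1 ↔ p2) ↔ ¬p2).
      branch 1.1 (add ¬((p1 ∨ p1) ∨ p1)):
        ¬((p1 ∨ p1) ∨ p1): α-rule — add ¬(p1 ∨ p1), ¬p1.
        ¬(p1 ∨ p1): α-rule — add ¬p1, ¬p1.
        ¬(p1 ↔ p3): β-rule — branch into p1, ¬p3  //  ¬p1, p3.
          branch 1.1.1 (add p1, ¬p3):
            × closes — contains both p1 and ¬p1.
          branch 1.1.2 (add ¬p1, p3):
            × closes — contains both p3 and ¬p3.
      branch 1.2 (add ¬((p1 ↔ p2) ↔ ¬p2)):
        ¬(p1 ↔ p3): β-rule — branch into p1, ¬p3  //  ¬p1, p3.
          branch 1.2.1 (add p1, ¬p3):
            ¬((p1 ↔ p2) ↔ ¬p2): β-rule — branch into (p1 ↔ p2), ¬¬p2  //  ¬(p1 ↔ p2), ¬p2.
              branch 1.2.1.1 (add (p1 ↔ p2), ¬¬p2):
                (p1 ↔ p2): β-rule — branch into p1, p2  //  ¬p1, ¬p2.
                  branch 1.2.1.1.1 (add p1, p2):
                    ○ open, literals {p1=T, p2=T, p3=F}.
                  branch 1.2.1.1.2 (add ¬p1, ¬p2):
                    × closes — contains both p1 and ¬p1.
              branch 1.2.1.2 (add ¬(p1 ↔ p2), ¬p2):
                ¬(p1 ↔ p2): β-rule — branch into p1, ¬p2  //  ¬p1, p2.
                  branch 1.2.1.2.1 (add p1, ¬p2):
                    ○ open, literals {p1=T, p2=F, p3=F}.
                  branch 1.2.1.2.2 (add ¬p1, p2):
                    × closes — contains both p1 and ¬p1.
          branch 1.2.2 (add ¬p1, p3):
            × closes — contains both p3 and ¬p3.
  branch 2 (add ¬(¬p1 ∧ p1)):
    (((p1 ∨ p1) ∨ p1) → ¬((p1 ↔ p2) ↔ ¬p2)): β-rule — branch into ¬((p1 ∨ p1) ∨ p1)  //  ¬((p1 ↔ p2) ↔ ¬p2).
      branch 2.1 (add ¬((p1 ∨ p1) ∨ p1)):
        ¬((p1 ∨ p1) ∨ p1): α-rule — add ¬(p1 ∨ p1), ¬p1.
        ¬(p1 ∨ p1): α-rule — add ¬p1, ¬p1.
        ¬(p1 ↔ p3): β-rule — branch into p1, ¬p3  //  ¬p1, p3.
          branch 2.1.1 (add p1, ¬p3):
            × closes — contains both p1 and ¬p1.
          branch 2.1.2 (add ¬p1, p3):
            ¬(¬p1 ∧ p1): β-rule — branch into ¬¬p1  //  ¬p1.
              branch 2.1.2.1 (add ¬¬p1):
                × closes — contains both p1 and ¬p1.
              branch 2.1.2.2 (add ¬p1):
                ○ open, literals {p1=F, p3=T}.
      branch 2.2 (add ¬((p1 ↔ p2) ↔ ¬p2)):
        ¬(p1 ↔ p3): β-rule — branch into p1, ¬p3  //  ¬p1, p3.
          branch 2.2.1 (add p1, ¬p3):
            ¬(¬p1 ∧ p1): β-rule — branch into ¬¬p1  //  ¬p1.
              branch 2.2.1.1 (add ¬¬p1):
                ¬((p1 ↔ p2) ↔ ¬p2): β-rule — branch into (p1 ↔ p2), ¬¬p2  //  ¬(p1 ↔ p2), ¬p2.
                  branch 2.2.1.1.1 (add (p1 ↔ p2), ¬¬p2):
                    (p1 ↔ p2): β-rule — branch into p1, p2  //  ¬p1, ¬p2.
                      branch 2.2.1.1.1.1 (add p1, p2):
                        ○ open, literals {p1=T, p2=T, p3=F}.
                      branch 2.2.1.1.1.2 (add ¬p1, ¬p2):
                        × closes — contains both p1 and ¬p1.
                  branch 2.2.1.1.2 (add ¬(p1 ↔ p2), ¬p2):
                    ¬(p1 ↔ p2): β-rule — branch into p1, ¬p2  //  ¬p1, p2.
                      branch 2.2.1.1.2.1 (add p1, ¬p2):
                        ○ open, literals {p1=T, p2=F, p3=F}.
                      branch 2.2.1.1.2.2 (add ¬p1, p2):
                        × closes — contains both p1 and ¬p1.
              branch 2.2.1.2 (add ¬p1):
                × closes — contains both p1 and ¬p1.
          branch 2.2.2 (add ¬p1, p3):
            ¬(¬p1 ∧ p1): β-rule — branch into ¬¬p1  //  ¬p1.
              branch 2.2.2.1 (add ¬¬p1):
                × closes — contains both p1 and ¬p1.
              branch 2.2.2.2 (add ¬p1):
                ¬((p1 ↔ p2) ↔ ¬p2): β-rule — branch into (p1 ↔ p2), ¬¬p2  //  ¬(p1 ↔ p2), ¬p2.
                  branch 2.2.2.2.1 (add (p1 ↔ p2), ¬¬p2):
                    (p1 ↔ p2): β-rule — branch into p1, p2  //  ¬p1, ¬p2.
                      branch 2.2.2.2.1.1 (add p1, p2):
                        × closes — contains both p1 and ¬p1.
                      branch 2.2.2.2.1.2 (add ¬p1, ¬p2):
                        × closes — contains both p2 and ¬p2.
                  branch 2.2.2.2.2 (add ¬(p1 ↔ p2), ¬p2):
                    ¬(p1 ↔ p2): β-rule — branch into p1, ¬p2  //  ¬p1, p2.
                      branch 2.2.2.2.2.1 (add p1, ¬p2):
                        × closes — contains both p1 and ¬p1.
                      branch 2.2.2.2.2.2 (add ¬p1, p2):
                        × closes — contains both p2 and ¬p2.
15 branches closed, 5 open.
Each open branch fixes some atoms; the unmentioned ones are free. Counting distinct full assignments: branch {p1=T, p2=T, p3=F} (none free) contributes 1 new; branch {p1=T, p2=F, p3=F} (none free) contributes 1 new; branch {p1=F, p3=T} (p2) contributes 2 new; branch {p1=T, p2=T, p3=F} (none free) contributes 0 new; branch {p1=T, p2=F, p3=F} (none free) contributes 0 new. Total: 4.

4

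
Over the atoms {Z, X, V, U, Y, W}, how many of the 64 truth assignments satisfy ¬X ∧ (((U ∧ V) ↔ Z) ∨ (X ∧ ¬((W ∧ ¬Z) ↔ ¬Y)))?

16

Initial set: {(¬X ∧ (((U ∧ V) ↔ Z) ∨ (X ∧ ¬((W ∧ ¬Z) ↔ ¬Y))))}.
(¬X ∧ (((U ∧ V) ↔ Z) ∨ (X ∧ ¬((W ∧ ¬Z) ↔ ¬Y)))): α-rule — add ¬X, (((U ∧ V) ↔ Z) ∨ (X ∧ ¬((W ∧ ¬Z) ↔ ¬Y))).
(((U ∧ V) ↔ Z) ∨ (X ∧ ¬((W ∧ ¬Z) ↔ ¬Y))): β-rule — branch into ((U ∧ V) ↔ Z)  //  (X ∧ ¬((W ∧ ¬Z) ↔ ¬Y)).
  branch 1 (add ((U ∧ V) ↔ Z)):
    ((U ∧ V) ↔ Z): β-rule — branch into (U ∧ V), Z  //  ¬(U ∧ V), ¬Z.
      branch 1.1 (add (U ∧ V), Z):
        (U ∧ V): α-rule — add U, V.
        ○ open, literals {U=T, V=T, X=F, Z=T}.
      branch 1.2 (add ¬(U ∧ V), ¬Z):
        ¬(U ∧ V): β-rule — branch into ¬U  //  ¬V.
          branch 1.2.1 (add ¬U):
            ○ open, literals {U=F, X=F, Z=F}.
          branch 1.2.2 (add ¬V):
            ○ open, literals {V=F, X=F, Z=F}.
  branch 2 (add (X ∧ ¬((W ∧ ¬Z) ↔ ¬Y))):
    (X ∧ ¬((W ∧ ¬Z) ↔ ¬Y)): α-rule — add X, ¬((W ∧ ¬Z) ↔ ¬Y).
    × closes — contains both X and ¬X.
1 branch closed, 3 open.
Each open branch fixes some atoms; the unmentioned ones are free. Counting distinct full assignments: branch {U=T, V=T, X=F, Z=T} (Y, W) contributes 4 new; branch {U=F, X=F, Z=F} (V, Y, W) contributes 8 new; branch {V=F, X=F, Z=F} (U, Y, W) contributes 4 new. Total: 16.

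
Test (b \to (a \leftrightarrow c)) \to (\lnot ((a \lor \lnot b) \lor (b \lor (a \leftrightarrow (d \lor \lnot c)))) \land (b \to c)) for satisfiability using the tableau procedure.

Initial set: {((b \to (a \leftrightarrow c)) \to (\lnot ((a \lor \lnot b) \lor (b \lor (a \leftrightarrow (d \lor \lnot c)))) \land (b \to c)))}.
((b \to (a \leftrightarrow c)) \to (\lnot ((a \lor \lnot b) \lor (b \lor (a \leftrightarrow (d \lor \lnot c)))) \land (b \to c))): β-rule — branch into \lnot (b \to (a \leftrightarrow c))  //  (\lnot ((a \lor \lnot b) \lor (b \lor (a \leftrightarrow (d \lor \lnot c)))) \land (b \to c)).
  branch 1 (add \lnot (b \to (a \leftrightarrow c))):
    \lnot (b \to (a \leftrightarrow c)): α-rule — add b, \lnot (a \leftrightarrow c).
    \lnot (a \leftrightarrow c): β-rule — branch into a, \lnot c  //  \lnot a, c.
      branch 1.1 (add a, \lnot c):
        ○ open, literals {a=1, b=1, c=0}.
      branch 1.2 (add \lnot a, c):
        ○ open, literals {a=0, b=1, c=1}.
  branch 2 (add (\lnot ((a \lor \lnot b) \lor (b \lor (a \leftrightarrow (d \lor \lnot c)))) \land (b \to c))):
    (\lnot ((a \lor \lnot b) \lor (b \lor (a \leftrightarrow (d \lor \lnot c)))) \land (b \to c)): α-rule — add \lnot ((a \lor \lnot b) \lor (b \lor (a \leftrightarrow (d \lor \lnot c)))), (b \to c).
    \lnot ((a \lor \lnot b) \lor (b \lor (a \leftrightarrow (d \lor \lnot c)))): α-rule — add \lnot (a \lor \lnot b), \lnot (b \lor (a \leftrightarrow (d \lor \lnot c))).
    \lnot (a \lor \lnot b): α-rule — add \lnot a, \lnot \lnot b.
    \lnot (b \lor (a \leftrightarrow (d \lor \lnot c))): α-rule — add \lnot b, \lnot (a \leftrightarrow (d \lor \lnot c)).
    × closes — contains both b and \lnot b.
1 branch closed, 2 open.
An open branch gives a satisfying assignment: a=1, b=1, c=0.

Satisfiable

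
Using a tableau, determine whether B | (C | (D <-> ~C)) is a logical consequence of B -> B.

No

Initial set: {(B -> B); ~(B | (C | (D <-> ~C)))}.
~(B | (C | (D <-> ~C))): α-rule — add ~B, ~(C | (D <-> ~C)).
~(C | (D <-> ~C)): α-rule — add ~C, ~(D <-> ~C).
(B -> B): β-rule — branch into ~B  //  B.
  branch 1 (add ~B):
    ~(D <-> ~C): β-rule — branch into D, ~~C  //  ~D, ~C.
      branch 1.1 (add D, ~~C):
        × closes — contains both C and ~C.
      branch 1.2 (add ~D, ~C):
        ○ open, literals {B=0, C=0, D=0}.
  branch 2 (add B):
    × closes — contains both B and ~B.
2 branches closed, 1 open.
An open branch gives a countermodel: B=0, C=0, D=0 (unmentioned atoms arbitrary); the premises hold there but the conclusion fails.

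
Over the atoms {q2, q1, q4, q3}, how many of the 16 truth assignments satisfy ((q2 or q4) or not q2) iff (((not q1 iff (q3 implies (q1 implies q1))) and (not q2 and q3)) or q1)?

Initial set: {(((q2 or q4) or not q2) iff (((not q1 iff (q3 implies (q1 implies q1))) and (not q2 and q3)) or q1))}.
(((q2 or q4) or not q2) iff (((not q1 iff (q3 implies (q1 implies q1))) and (not q2 and q3)) or q1)): β-rule — branch into ((q2 or q4) or not q2), (((not q1 iff (q3 implies (q1 implies q1))) and (not q2 and q3)) or q1)  //  not ((q2 or q4) or not q2), not (((not q1 iff (q3 implies (q1 implies q1))) and (not q2 and q3)) or q1).
  branch 1 (add ((q2 or q4) or not q2), (((not q1 iff (q3 implies (q1 implies q1))) and (not q2 and q3)) or q1)):
    ((q2 or q4) or not q2): β-rule — branch into (q2 or q4)  //  not q2.
      branch 1.1 (add (q2 or q4)):
        (((not q1 iff (q3 implies (q1 implies q1))) and (not q2 and q3)) or q1): β-rule — branch into ((not q1 iff (q3 implies (q1 implies q1))) and (not q2 and q3))  //  q1.
          branch 1.1.1 (add ((not q1 iff (q3 implies (q1 implies q1))) and (not q2 and q3))):
            ((not q1 iff (q3 implies (q1 implies q1))) and (not q2 and q3)): α-rule — add (not q1 iff (q3 implies (q1 implies q1))), (not q2 and q3).
            (not q2 and q3): α-rule — add not q2, q3.
            (q2 or q4): β-rule — branch into q2  //  q4.
              branch 1.1.1.1 (add q2):
                × closes — contains both q2 and not q2.
              branch 1.1.1.2 (add q4):
                (not q1 iff (q3 implies (q1 implies q1))): β-rule — branch into not q1, (q3 implies (q1 implies q1))  //  not not q1, not (q3 implies (q1 implies q1)).
                  branch 1.1.1.2.1 (add not q1, (q3 implies (q1 implies q1))):
                    (q3 implies (q1 implies q1)): β-rule — branch into not q3  //  (q1 implies q1).
                      branch 1.1.1.2.1.1 (add not q3):
                        × closes — contains both q3 and not q3.
                      branch 1.1.1.2.1.2 (add (q1 implies q1)):
                        (q1 implies q1): β-rule — branch into not q1  //  q1.
                          branch 1.1.1.2.1.2.1 (add not q1):
                            ○ open, literals {q1=false, q2=false, q3=true, q4=true}.
                          branch 1.1.1.2.1.2.2 (add q1):
                            × closes — contains both q1 and not q1.
                  branch 1.1.1.2.2 (add not not q1, not (q3 implies (q1 implies q1))):
                    not (q3 implies (q1 implies q1)): α-rule — add q3, not (q1 implies q1).
                    not (q1 implies q1): α-rule — add q1, not q1.
                    × closes — contains both q1 and not q1.
          branch 1.1.2 (add q1):
            (q2 or q4): β-rule — branch into q2  //  q4.
              branch 1.1.2.1 (add q2):
                ○ open, literals {q1=true, q2=true}.
              branch 1.1.2.2 (add q4):
                ○ open, literals {q1=true, q4=true}.
      branch 1.2 (add not q2):
        (((not q1 iff (q3 implies (q1 implies q1))) and (not q2 and q3)) or q1): β-rule — branch into ((not q1 iff (q3 implies (q1 implies q1))) and (not q2 and q3))  //  q1.
          branch 1.2.1 (add ((not q1 iff (q3 implies (q1 implies q1))) and (not q2 and q3))):
            ((not q1 iff (q3 implies (q1 implies q1))) and (not q2 and q3)): α-rule — add (not q1 iff (q3 implies (q1 implies q1))), (not q2 and q3).
            (not q2 and q3): α-rule — add not q2, q3.
            (not q1 iff (q3 implies (q1 implies q1))): β-rule — branch into not q1, (q3 implies (q1 implies q1))  //  not not q1, not (q3 implies (q1 implies q1)).
              branch 1.2.1.1 (add not q1, (q3 implies (q1 implies q1))):
                (q3 implies (q1 implies q1)): β-rule — branch into not q3  //  (q1 implies q1).
                  branch 1.2.1.1.1 (add not q3):
                    × closes — contains both q3 and not q3.
                  branch 1.2.1.1.2 (add (q1 implies q1)):
                    (q1 implies q1): β-rule — branch into not q1  //  q1.
                      branch 1.2.1.1.2.1 (add not q1):
                        ○ open, literals {q1=false, q2=false, q3=true}.
                      branch 1.2.1.1.2.2 (add q1):
                        × closes — contains both q1 and not q1.
              branch 1.2.1.2 (add not not q1, not (q3 implies (q1 implies q1))):
                not (q3 implies (q1 implies q1)): α-rule — add q3, not (q1 implies q1).
                not (q1 implies q1): α-rule — add q1, not q1.
                × closes — contains both q1 and not q1.
          branch 1.2.2 (add q1):
            ○ open, literals {q1=true, q2=false}.
  branch 2 (add not ((q2 or q4) or not q2), not (((not q1 iff (q3 implies (q1 implies q1))) and (not q2 and q3)) or q1)):
    not ((q2 or q4) or not q2): α-rule — add not (q2 or q4), not not q2.
    not (((not q1 iff (q3 implies (q1 implies q1))) and (not q2 and q3)) or q1): α-rule — add not ((not q1 iff (q3 implies (q1 implies q1))) and (not q2 and q3)), not q1.
    not (q2 or q4): α-rule — add not q2, not q4.
    × closes — contains both q2 and not q2.
8 branches closed, 5 open.
Each open branch fixes some atoms; the unmentioned ones are free. Counting distinct full assignments: branch {q1=false, q2=false, q3=true, q4=true} (none free) contributes 1 new; branch {q1=true, q2=true} (q4, q3) contributes 4 new; branch {q1=true, q4=true} (q2, q3) contributes 2 new; branch {q1=false, q2=false, q3=true} (q4) contributes 1 new; branch {q1=true, q2=false} (q4, q3) contributes 2 new. Total: 10.

10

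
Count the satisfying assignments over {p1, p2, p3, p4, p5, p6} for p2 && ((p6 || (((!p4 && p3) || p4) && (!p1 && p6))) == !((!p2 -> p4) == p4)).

16

Initial set: {T (p2 && ((p6 || (((!p4 && p3) || p4) && (!p1 && p6))) == !((!p2 -> p4) == p4)))}.
T (p2 && ((p6 || (((!p4 && p3) || p4) && (!p1 && p6))) == !((!p2 -> p4) == p4))): α-rule — add T p2, T ((p6 || (((!p4 && p3) || p4) && (!p1 && p6))) == !((!p2 -> p4) == p4)).
T ((p6 || (((!p4 && p3) || p4) && (!p1 && p6))) == !((!p2 -> p4) == p4)): β-rule — branch into T (p6 || (((!p4 && p3) || p4) && (!p1 && p6))), T !((!p2 -> p4) == p4)  //  F (p6 || (((!p4 && p3) || p4) && (!p1 && p6))), F !((!p2 -> p4) == p4).
  branch 1 (add T (p6 || (((!p4 && p3) || p4) && (!p1 && p6))), T !((!p2 -> p4) == p4)):
    T (p6 || (((!p4 && p3) || p4) && (!p1 && p6))): β-rule — branch into T p6  //  T (((!p4 && p3) || p4) && (!p1 && p6)).
      branch 1.1 (add T p6):
        T !((!p2 -> p4) == p4): β-rule — branch into T (!p2 -> p4), F p4  //  F (!p2 -> p4), T p4.
          branch 1.1.1 (add T (!p2 -> p4), F p4):
            T (!p2 -> p4): β-rule — branch into F !p2  //  T p4.
              branch 1.1.1.1 (add F !p2):
                ○ open, literals {p2=true, p4=false, p6=true}.
              branch 1.1.1.2 (add T p4):
                × closes — contains both p4 and !p4.
          branch 1.1.2 (add F (!p2 -> p4), T p4):
            F (!p2 -> p4): α-rule — add T !p2, F p4.
            × closes — contains both p2 and !p2.
      branch 1.2 (add T (((!p4 && p3) || p4) && (!p1 && p6))):
        T (((!p4 && p3) || p4) && (!p1 && p6)): α-rule — add T ((!p4 && p3) || p4), T (!p1 && p6).
        T (!p1 && p6): α-rule — add T !p1, T p6.
        T !((!p2 -> p4) == p4): β-rule — branch into T (!p2 -> p4), F p4  //  F (!p2 -> p4), T p4.
          branch 1.2.1 (add T (!p2 -> p4), F p4):
            T ((!p4 && p3) || p4): β-rule — branch into T (!p4 && p3)  //  T p4.
              branch 1.2.1.1 (add T (!p4 && p3)):
                T (!p4 && p3): α-rule — add T !p4, T p3.
                T (!p2 -> p4): β-rule — branch into F !p2  //  T p4.
                  branch 1.2.1.1.1 (add F !p2):
                    ○ open, literals {p1=false, p2=true, p3=true, p4=false, p6=true}.
                  branch 1.2.1.1.2 (add T p4):
                    × closes — contains both p4 and !p4.
              branch 1.2.1.2 (add T p4):
                × closes — contains both p4 and !p4.
          branch 1.2.2 (add F (!p2 -> p4), T p4):
            F (!p2 -> p4): α-rule — add T !p2, F p4.
            × closes — contains both p2 and !p2.
  branch 2 (add F (p6 || (((!p4 && p3) || p4) && (!p1 && p6))), F !((!p2 -> p4) == p4)):
    F (p6 || (((!p4 && p3) || p4) && (!p1 && p6))): α-rule — add F p6, F (((!p4 && p3) || p4) && (!p1 && p6)).
    F !((!p2 -> p4) == p4): β-rule — branch into T (!p2 -> p4), T p4  //  F (!p2 -> p4), F p4.
      branch 2.1 (add T (!p2 -> p4), T p4):
        F (((!p4 && p3) || p4) && (!p1 && p6)): β-rule — branch into F ((!p4 && p3) || p4)  //  F (!p1 && p6).
          branch 2.1.1 (add F ((!p4 && p3) || p4)):
            F ((!p4 && p3) || p4): α-rule — add F (!p4 && p3), F p4.
            × closes — contains both p4 and !p4.
          branch 2.1.2 (add F (!p1 && p6)):
            T (!p2 -> p4): β-rule — branch into F !p2  //  T p4.
              branch 2.1.2.1 (add F !p2):
                F (!p1 && p6): β-rule — branch into F !p1  //  F p6.
                  branch 2.1.2.1.1 (add F !p1):
                    ○ open, literals {p1=true, p2=true, p4=true, p6=false}.
                  branch 2.1.2.1.2 (add F p6):
                    ○ open, literals {p2=true, p4=true, p6=false}.
              branch 2.1.2.2 (add T p4):
                F (!p1 && p6): β-rule — branch into F !p1  //  F p6.
                  branch 2.1.2.2.1 (add F !p1):
                    ○ open, literals {p1=true, p2=true, p4=true, p6=false}.
                  branch 2.1.2.2.2 (add F p6):
                    ○ open, literals {p2=true, p4=true, p6=false}.
      branch 2.2 (add F (!p2 -> p4), F p4):
        F (!p2 -> p4): α-rule — add T !p2, F p4.
        × closes — contains both p2 and !p2.
7 branches closed, 6 open.
Each open branch fixes some atoms; the unmentioned ones are free. Counting distinct full assignments: branch {p2=true, p4=false, p6=true} (p1, p3, p5) contributes 8 new; branch {p1=false, p2=true, p3=true, p4=false, p6=true} (p5) contributes 0 new; branch {p1=true, p2=true, p4=true, p6=false} (p3, p5) contributes 4 new; branch {p2=true, p4=true, p6=false} (p1, p3, p5) contributes 4 new; branch {p1=true, p2=true, p4=true, p6=false} (p3, p5) contributes 0 new; branch {p2=true, p4=true, p6=false} (p1, p3, p5) contributes 0 new. Total: 16.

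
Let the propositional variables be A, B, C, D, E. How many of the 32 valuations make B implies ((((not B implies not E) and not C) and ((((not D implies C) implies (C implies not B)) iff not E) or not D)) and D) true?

Initial set: {(B implies ((((not B implies not E) and not C) and ((((not D implies C) implies (C implies not B)) iff not E) or not D)) and D))}.
(B implies ((((not B implies not E) and not C) and ((((not D implies C) implies (C implies not B)) iff not E) or not D)) and D)): β-rule — branch into not B  //  ((((not B implies not E) and not C) and ((((not D implies C) implies (C implies not B)) iff not E) or not D)) and D).
  branch 1 (add not B):
    ○ open, literals {B=false}.
  branch 2 (add ((((not B implies not E) and not C) and ((((not D implies C) implies (C implies not B)) iff not E) or not D)) and D)):
    ((((not B implies not E) and not C) and ((((not D implies C) implies (C implies not B)) iff not E) or not D)) and D): α-rule — add (((not B implies not E) and not C) and ((((not D implies C) implies (C implies not B)) iff not E) or not D)), D.
    (((not B implies not E) and not C) and ((((not D implies C) implies (C implies not B)) iff not E) or not D)): α-rule — add ((not B implies not E) and not C), ((((not D implies C) implies (C implies not B)) iff not E) or not D).
    ((not B implies not E) and not C): α-rule — add (not B implies not E), not C.
    ((((not D implies C) implies (C implies not B)) iff not E) or not D): β-rule — branch into (((not D implies C) implies (C implies not B)) iff not E)  //  not D.
      branch 2.1 (add (((not D implies C) implies (C implies not B)) iff not E)):
        (not B implies not E): β-rule — branch into not not B  //  not E.
          branch 2.1.1 (add not not B):
            (((not D implies C) implies (C implies not B)) iff not E): β-rule — branch into ((not D implies C) implies (C implies not B)), not E  //  not ((not D implies C) implies (C implies not B)), not not E.
              branch 2.1.1.1 (add ((not D implies C) implies (C implies not B)), not E):
                ((not D implies C) implies (C implies not B)): β-rule — branch into not (not D implies C)  //  (C implies not B).
                  branch 2.1.1.1.1 (add not (not D implies C)):
                    not (not D implies C): α-rule — add not D, not C.
                    × closes — contains both D and not D.
                  branch 2.1.1.1.2 (add (C implies not B)):
                    (C implies not B): β-rule — branch into not C  //  not B.
                      branch 2.1.1.1.2.1 (add not C):
                        ○ open, literals {B=true, C=false, D=true, E=false}.
                      branch 2.1.1.1.2.2 (add not B):
                        × closes — contains both B and not B.
              branch 2.1.1.2 (add not ((not D implies C) implies (C implies not B)), not not E):
                not ((not D implies C) implies (C implies not B)): α-rule — add (not D implies C), not (C implies not B).
                not (C implies not B): α-rule — add C, not not B.
                × closes — contains both C and not C.
          branch 2.1.2 (add not E):
            (((not D implies C) implies (C implies not B)) iff not E): β-rule — branch into ((not D implies C) implies (C implies not B)), not E  //  not ((not D implies C) implies (C implies not B)), not not E.
              branch 2.1.2.1 (add ((not D implies C) implies (C implies not B)), not E):
                ((not D implies C) implies (C implies not B)): β-rule — branch into not (not D implies C)  //  (C implies not B).
                  branch 2.1.2.1.1 (add not (not D implies C)):
                    not (not D implies C): α-rule — add not D, not C.
                    × closes — contains both D and not D.
                  branch 2.1.2.1.2 (add (C implies not B)):
                    (C implies not B): β-rule — branch into not C  //  not B.
                      branch 2.1.2.1.2.1 (add not C):
                        ○ open, literals {C=false, D=true, E=false}.
                      branch 2.1.2.1.2.2 (add not B):
                        ○ open, literals {B=false, C=false, D=true, E=false}.
              branch 2.1.2.2 (add not ((not D implies C) implies (C implies not B)), not not E):
                × closes — contains both E and not E.
      branch 2.2 (add not D):
        × closes — contains both D and not D.
6 branches closed, 4 open.
Each open branch fixes some atoms; the unmentioned ones are free. Counting distinct full assignments: branch {B=false} (A, C, D, E) contributes 16 new; branch {B=true, C=false, D=true, E=false} (A) contributes 2 new; branch {C=false, D=true, E=false} (A, B) contributes 0 new; branch {B=false, C=false, D=true, E=false} (A) contributes 0 new. Total: 18.

18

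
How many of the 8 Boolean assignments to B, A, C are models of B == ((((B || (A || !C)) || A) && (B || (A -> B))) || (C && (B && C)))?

Initial set: {(B == ((((B || (A || !C)) || A) && (B || (A -> B))) || (C && (B && C))))}.
(B == ((((B || (A || !C)) || A) && (B || (A -> B))) || (C && (B && C)))): β-rule — branch into B, ((((B || (A || !C)) || A) && (B || (A -> B))) || (C && (B && C)))  //  !B, !((((B || (A || !C)) || A) && (B || (A -> B))) || (C && (B && C))).
  branch 1 (add B, ((((B || (A || !C)) || A) && (B || (A -> B))) || (C && (B && C)))):
    ((((B || (A || !C)) || A) && (B || (A -> B))) || (C && (B && C))): β-rule — branch into (((B || (A || !C)) || A) && (B || (A -> B)))  //  (C && (B && C)).
      branch 1.1 (add (((B || (A || !C)) || A) && (B || (A -> B)))):
        (((B || (A || !C)) || A) && (B || (A -> B))): α-rule — add ((B || (A || !C)) || A), (B || (A -> B)).
        ((B || (A || !C)) || A): β-rule — branch into (B || (A || !C))  //  A.
          branch 1.1.1 (add (B || (A || !C))):
            (B || (A -> B)): β-rule — branch into B  //  (A -> B).
              branch 1.1.1.1 (add B):
                (B || (A || !C)): β-rule — branch into B  //  (A || !C).
                  branch 1.1.1.1.1 (add B):
                    ○ open, literals {B=T}.
                  branch 1.1.1.1.2 (add (A || !C)):
                    (A || !C): β-rule — branch into A  //  !C.
                      branch 1.1.1.1.2.1 (add A):
                        ○ open, literals {A=T, B=T}.
                      branch 1.1.1.1.2.2 (add !C):
                        ○ open, literals {B=T, C=F}.
              branch 1.1.1.2 (add (A -> B)):
                (B || (A || !C)): β-rule — branch into B  //  (A || !C).
                  branch 1.1.1.2.1 (add B):
                    (A -> B): β-rule — branch into !A  //  B.
                      branch 1.1.1.2.1.1 (add !A):
                        ○ open, literals {A=F, B=T}.
                      branch 1.1.1.2.1.2 (add B):
                        ○ open, literals {B=T}.
                  branch 1.1.1.2.2 (add (A || !C)):
                    (A -> B): β-rule — branch into !A  //  B.
                      branch 1.1.1.2.2.1 (add !A):
                        (A || !C): β-rule — branch into A  //  !C.
                          branch 1.1.1.2.2.1.1 (add A):
                            × closes — contains both A and !A.
                          branch 1.1.1.2.2.1.2 (add !C):
                            ○ open, literals {A=F, B=T, C=F}.
                      branch 1.1.1.2.2.2 (add B):
                        (A || !C): β-rule — branch into A  //  !C.
                          branch 1.1.1.2.2.2.1 (add A):
                            ○ open, literals {A=T, B=T}.
                          branch 1.1.1.2.2.2.2 (add !C):
                            ○ open, literals {B=T, C=F}.
          branch 1.1.2 (add A):
            (B || (A -> B)): β-rule — branch into B  //  (A -> B).
              branch 1.1.2.1 (add B):
                ○ open, literals {A=T, B=T}.
              branch 1.1.2.2 (add (A -> B)):
                (A -> B): β-rule — branch into !A  //  B.
                  branch 1.1.2.2.1 (add !A):
                    × closes — contains both A and !A.
                  branch 1.1.2.2.2 (add B):
                    ○ open, literals {A=T, B=T}.
      branch 1.2 (add (C && (B && C))):
        (C && (B && C)): α-rule — add C, (B && C).
        (B && C): α-rule — add B, C.
        ○ open, literals {B=T, C=T}.
  branch 2 (add !B, !((((B || (A || !C)) || A) && (B || (A -> B))) || (C && (B && C)))):
    !((((B || (A || !C)) || A) && (B || (A -> B))) || (C && (B && C))): α-rule — add !(((B || (A || !C)) || A) && (B || (A -> B))), !(C && (B && C)).
    !(((B || (A || !C)) || A) && (B || (A -> B))): β-rule — branch into !((B || (A || !C)) || A)  //  !(B || (A -> B)).
      branch 2.1 (add !((B || (A || !C)) || A)):
        !((B || (A || !C)) || A): α-rule — add !(B || (A || !C)), !A.
        !(B || (A || !C)): α-rule — add !B, !(A || !C).
        !(A || !C): α-rule — add !A, !!C.
        !(C && (B && C)): β-rule — branch into !C  //  !(B && C).
          branch 2.1.1 (add !C):
            × closes — contains both C and !C.
          branch 2.1.2 (add !(B && C)):
            !(B && C): β-rule — branch into !B  //  !C.
              branch 2.1.2.1 (add !B):
                ○ open, literals {A=F, B=F, C=T}.
              branch 2.1.2.2 (add !C):
                × closes — contains both C and !C.
      branch 2.2 (add !(B || (A -> B))):
        !(B || (A -> B)): α-rule — add !B, !(A -> B).
        !(A -> B): α-rule — add A, !B.
        !(C && (B && C)): β-rule — branch into !C  //  !(B && C).
          branch 2.2.1 (add !C):
            ○ open, literals {A=T, B=F, C=F}.
          branch 2.2.2 (add !(B && C)):
            !(B && C): β-rule — branch into !B  //  !C.
              branch 2.2.2.1 (add !B):
                ○ open, literals {A=T, B=F}.
              branch 2.2.2.2 (add !C):
                ○ open, literals {A=T, B=F, C=F}.
4 branches closed, 15 open.
Each open branch fixes some atoms; the unmentioned ones are free. Counting distinct full assignments: branch {B=T} (A, C) contributes 4 new; branch {A=T, B=T} (C) contributes 0 new; branch {B=T, C=F} (A) contributes 0 new; branch {A=F, B=T} (C) contributes 0 new; branch {B=T} (A, C) contributes 0 new; branch {A=F, B=T, C=F} (none free) contributes 0 new; branch {A=T, B=T} (C) contributes 0 new; branch {B=T, C=F} (A) contributes 0 new; branch {A=T, B=T} (C) contributes 0 new; branch {A=T, B=T} (C) contributes 0 new; branch {B=T, C=T} (A) contributes 0 new; branch {A=F, B=F, C=T} (none free) contributes 1 new; branch {A=T, B=F, C=F} (none free) contributes 1 new; branch {A=T, B=F} (C) contributes 1 new; branch {A=T, B=F, C=F} (none free) contributes 0 new. Total: 7.

7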